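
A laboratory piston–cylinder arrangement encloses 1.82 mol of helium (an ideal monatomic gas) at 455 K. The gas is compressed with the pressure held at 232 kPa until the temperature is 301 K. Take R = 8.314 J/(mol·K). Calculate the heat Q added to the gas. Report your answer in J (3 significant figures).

Q ≈ -5830 J

Isobaric: W = nRΔT = (1.82)(8.314)(-154) = -2330 J.
ΔU = nCᵥΔT with Cᵥ = 3R/2: ΔU = (1.82)(12.47)(-154) = -3495 J.
Q = ΔU + W = -3495 − 2330 = -5826 J.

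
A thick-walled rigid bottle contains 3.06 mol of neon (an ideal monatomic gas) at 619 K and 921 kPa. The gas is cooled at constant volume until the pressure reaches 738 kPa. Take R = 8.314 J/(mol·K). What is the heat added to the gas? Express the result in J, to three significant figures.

Q ≈ -4690 J

Constant volume ⇒ W = 0, so Q = ΔU = nCᵥΔT with Cᵥ = 3R/2 = 12.47 J/(mol·K).
At constant V, T₂/T₁ = P₂/P₁ ⇒ ΔT = T₁(P₂/P₁ − 1) = 619·(738/921 − 1) = -123 K.
ΔU = (3.06)(12.47)(-123) = -4694 J.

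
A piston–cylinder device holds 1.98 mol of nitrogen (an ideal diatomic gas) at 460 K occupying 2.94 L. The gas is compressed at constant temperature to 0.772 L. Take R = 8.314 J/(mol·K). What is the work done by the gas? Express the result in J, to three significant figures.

Isothermal: W = nRT ln(V₂/V₁).
W = (1.98)(8.314)(460) × ln(0.772/2.94)
  = 7572 × -1.337
W_by_gas = -10126 J.

W ≈ -10100 J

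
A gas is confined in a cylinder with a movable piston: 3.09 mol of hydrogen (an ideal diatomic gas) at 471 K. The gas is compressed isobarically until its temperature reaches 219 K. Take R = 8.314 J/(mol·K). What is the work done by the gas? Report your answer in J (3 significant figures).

Isobaric: W = P ΔV = nR ΔT.
W = (3.09)(8.314)(219 − 471) = -6474 J.

W ≈ -6470 J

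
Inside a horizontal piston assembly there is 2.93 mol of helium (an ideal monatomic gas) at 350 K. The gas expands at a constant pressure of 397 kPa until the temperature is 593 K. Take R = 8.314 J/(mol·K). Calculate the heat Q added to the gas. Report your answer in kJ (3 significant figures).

Q ≈ 14.8 kJ

Isobaric: W = nRΔT = (2.93)(8.314)(243) = 5919 J.
ΔU = nCᵥΔT with Cᵥ = 3R/2: ΔU = (2.93)(12.47)(243) = 8879 J.
Q = ΔU + W = 8879 + 5919 = 14799 J.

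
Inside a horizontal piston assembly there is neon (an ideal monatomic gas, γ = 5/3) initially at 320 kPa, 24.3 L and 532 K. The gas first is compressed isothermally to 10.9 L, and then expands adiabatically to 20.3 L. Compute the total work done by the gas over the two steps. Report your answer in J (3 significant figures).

Step 1 (isothermal): W = P₁V₁ ln(V₂/V₁) = (7776) ln(10.9/24.3) = -6234 J.
After step 1: P = 713.4 kPa, V = 10.9 L, T = 532 K.
Step 2 (adiabatic): W = (P₁V₁ − P₂V₂)/(γ−1) = (7776 − 5137)/0.667 = 3958 J.
W_total = -6234 + 3958 = -2276 J.

W_total ≈ -2280 J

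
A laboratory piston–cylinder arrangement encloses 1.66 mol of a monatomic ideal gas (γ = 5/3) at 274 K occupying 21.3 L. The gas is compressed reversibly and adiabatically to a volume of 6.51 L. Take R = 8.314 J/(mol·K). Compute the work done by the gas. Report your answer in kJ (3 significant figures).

W ≈ -6.83 kJ

Adiabatic: TV^(γ−1) = const with γ = 5/3.
T₂ = T₁ (V₁/V₂)^(γ−1) = 274 × (21.3/6.51)^0.667 = 274 × 2.204 = 603.9 K.
W_by = nCᵥ(T₁ − T₂) = (1.66)(12.47)(274 − 603.9) = -6829 J.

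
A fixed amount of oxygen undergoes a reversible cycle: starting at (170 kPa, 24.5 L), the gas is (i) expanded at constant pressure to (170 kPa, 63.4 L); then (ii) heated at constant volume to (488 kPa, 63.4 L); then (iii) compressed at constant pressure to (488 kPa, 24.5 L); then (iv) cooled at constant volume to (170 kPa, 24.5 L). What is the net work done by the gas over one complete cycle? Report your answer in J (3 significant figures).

Constant-volume legs do no work.
W(i) = (170)(63.4 − 24.5) = 6613 J; W(iii) = (488)(24.5 − 63.4) = -18983 J.
W_net = 6613 − 18983 = -12370 J (the counter-clockwise enclosed area).

W_net ≈ -12400 J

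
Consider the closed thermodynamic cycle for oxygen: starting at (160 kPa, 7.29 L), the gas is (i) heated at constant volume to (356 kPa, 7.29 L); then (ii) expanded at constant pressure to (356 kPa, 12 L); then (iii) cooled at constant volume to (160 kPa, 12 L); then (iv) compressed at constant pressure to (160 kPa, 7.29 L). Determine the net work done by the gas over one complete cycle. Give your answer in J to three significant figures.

Constant-volume legs do no work.
W(ii) = (356)(12 − 7.29) = 1677 J; W(iv) = (160)(7.29 − 12) = -753.6 J.
W_net = 1677 − 753.6 = 923.2 J (the clockwise enclosed area).

W_net ≈ 923 J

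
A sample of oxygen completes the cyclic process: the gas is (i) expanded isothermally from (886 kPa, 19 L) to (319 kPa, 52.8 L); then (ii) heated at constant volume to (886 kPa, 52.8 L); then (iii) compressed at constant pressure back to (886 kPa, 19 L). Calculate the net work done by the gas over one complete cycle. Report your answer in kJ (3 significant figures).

Leg (i): W = PᵢVᵢ ln(V_f/Vᵢ) = (16834) ln(52.8/19) = 17206 J.
Leg (ii): W = 0.
Leg (iii): W = PΔV = (886)(19 − 52.8) = -29947 J.
W_net = 17206 − 29947 = -12741 J.

W_net ≈ -12.7 kJ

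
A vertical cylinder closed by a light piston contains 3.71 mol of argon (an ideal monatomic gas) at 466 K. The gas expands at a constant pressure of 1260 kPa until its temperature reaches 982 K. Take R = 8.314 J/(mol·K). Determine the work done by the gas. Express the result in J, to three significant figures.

Isobaric: W = P ΔV = nR ΔT.
W = (3.71)(8.314)(982 − 466) = 15916 J.

W ≈ 15900 J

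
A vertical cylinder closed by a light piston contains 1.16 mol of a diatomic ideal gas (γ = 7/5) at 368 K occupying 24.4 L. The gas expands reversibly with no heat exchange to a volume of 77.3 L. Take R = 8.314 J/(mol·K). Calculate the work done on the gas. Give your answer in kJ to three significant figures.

W ≈ -3.28 kJ

Adiabatic: TV^(γ−1) = const with γ = 7/5.
T₂ = T₁ (V₁/V₂)^(γ−1) = 368 × (24.4/77.3)^0.4 = 368 × 0.6305 = 232 K.
W_by = nCᵥ(T₁ − T₂) = (1.16)(20.79)(368 − 232) = 3278 J.
Work on gas = −W_by = -3278 J.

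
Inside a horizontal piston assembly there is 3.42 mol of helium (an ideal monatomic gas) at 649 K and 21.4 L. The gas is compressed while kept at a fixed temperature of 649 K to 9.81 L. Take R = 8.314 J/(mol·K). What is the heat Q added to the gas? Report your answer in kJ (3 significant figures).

Q ≈ -14.4 kJ

Isothermal ⇒ ΔU = 0, so Q = W = nRT ln(V₂/V₁).
Q = (3.42)(8.314)(649) ln(9.81/21.4) = 18454 × -0.78 = -14394 J.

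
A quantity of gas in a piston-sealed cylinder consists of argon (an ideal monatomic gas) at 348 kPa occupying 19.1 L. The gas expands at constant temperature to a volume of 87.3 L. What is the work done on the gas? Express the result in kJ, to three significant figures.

W ≈ -10.1 kJ

Isothermal: W = nRT ln(V₂/V₁) = P₁V₁ ln(V₂/V₁).
P₁V₁ = (348 kPa)(19.1 L) = 6647 J.
W = 6647 × ln(87.3/19.1) = 6647 × 1.52
W_by_gas = 10101 J; work on gas = −W_by = -10101 J.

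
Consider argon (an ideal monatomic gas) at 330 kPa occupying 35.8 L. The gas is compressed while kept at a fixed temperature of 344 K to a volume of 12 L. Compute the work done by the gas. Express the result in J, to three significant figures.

W ≈ -12900 J

Isothermal: W = nRT ln(V₂/V₁) = P₁V₁ ln(V₂/V₁).
P₁V₁ = (330 kPa)(35.8 L) = 11814 J.
W = 11814 × ln(12/35.8) = 11814 × -1.093
W_by_gas = -12913 J.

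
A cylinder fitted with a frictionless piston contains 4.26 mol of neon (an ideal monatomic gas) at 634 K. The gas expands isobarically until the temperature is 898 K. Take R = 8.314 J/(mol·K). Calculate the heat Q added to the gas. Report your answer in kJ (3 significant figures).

Q ≈ 23.4 kJ

Isobaric: W = nRΔT = (4.26)(8.314)(264) = 9350 J.
ΔU = nCᵥΔT with Cᵥ = 3R/2: ΔU = (4.26)(12.47)(264) = 14025 J.
Q = ΔU + W = 14025 + 9350 = 23376 J.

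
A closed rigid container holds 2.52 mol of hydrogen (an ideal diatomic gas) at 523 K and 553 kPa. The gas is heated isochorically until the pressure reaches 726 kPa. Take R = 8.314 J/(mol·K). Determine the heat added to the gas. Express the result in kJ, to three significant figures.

Constant volume ⇒ W = 0, so Q = ΔU = nCᵥΔT with Cᵥ = 5R/2 = 20.79 J/(mol·K).
At constant V, T₂/T₁ = P₂/P₁ ⇒ ΔT = T₁(P₂/P₁ − 1) = 523·(726/553 − 1) = 163.6 K.
ΔU = (2.52)(20.79)(163.6) = 8570 J.

Q ≈ 8.57 kJ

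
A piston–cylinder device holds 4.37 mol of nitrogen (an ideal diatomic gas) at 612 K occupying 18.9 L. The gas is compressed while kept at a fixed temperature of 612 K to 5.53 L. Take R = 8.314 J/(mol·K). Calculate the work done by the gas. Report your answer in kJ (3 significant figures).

W ≈ -27.3 kJ

Isothermal: W = nRT ln(V₂/V₁).
W = (4.37)(8.314)(612) × ln(5.53/18.9)
  = 22235 × -1.229
W_by_gas = -27327 J.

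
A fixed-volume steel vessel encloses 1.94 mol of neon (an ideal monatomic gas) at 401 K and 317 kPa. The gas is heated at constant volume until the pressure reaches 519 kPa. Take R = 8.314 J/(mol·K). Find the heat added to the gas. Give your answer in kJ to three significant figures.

Q ≈ 6.18 kJ

Constant volume ⇒ W = 0, so Q = ΔU = nCᵥΔT with Cᵥ = 3R/2 = 12.47 J/(mol·K).
At constant V, T₂/T₁ = P₂/P₁ ⇒ ΔT = T₁(P₂/P₁ − 1) = 401·(519/317 − 1) = 255.5 K.
ΔU = (1.94)(12.47)(255.5) = 6182 J.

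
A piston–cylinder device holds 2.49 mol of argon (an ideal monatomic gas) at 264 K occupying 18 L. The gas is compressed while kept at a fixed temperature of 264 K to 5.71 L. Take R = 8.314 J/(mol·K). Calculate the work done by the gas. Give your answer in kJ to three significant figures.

W ≈ -6.27 kJ

Isothermal: W = nRT ln(V₂/V₁).
W = (2.49)(8.314)(264) × ln(5.71/18)
  = 5465 × -1.148
W_by_gas = -6275 J.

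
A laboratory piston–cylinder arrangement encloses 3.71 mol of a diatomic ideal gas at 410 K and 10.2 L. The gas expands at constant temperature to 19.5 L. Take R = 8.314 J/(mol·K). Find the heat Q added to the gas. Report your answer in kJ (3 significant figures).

Isothermal ⇒ ΔU = 0, so Q = W = nRT ln(V₂/V₁).
Q = (3.71)(8.314)(410) ln(19.5/10.2) = 12646 × 0.648 = 8195 J.

Q ≈ 8.20 kJ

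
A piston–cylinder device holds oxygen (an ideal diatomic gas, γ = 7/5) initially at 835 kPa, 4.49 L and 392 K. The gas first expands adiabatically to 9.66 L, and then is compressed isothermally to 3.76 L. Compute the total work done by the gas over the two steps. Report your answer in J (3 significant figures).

Step 1 (adiabatic): W = (P₁V₁ − P₂V₂)/(γ−1) = (3749 − 2760)/0.4 = 2474 J.
After step 1: P = 285.7 kPa, V = 9.66 L, T = 288.5 K.
Step 2 (isothermal): W = P₁V₁ ln(V₂/V₁) = (2760) ln(3.76/9.66) = -2604 J.
W_total = 2474 − 2604 = -129.9 J.

W_total ≈ -130 J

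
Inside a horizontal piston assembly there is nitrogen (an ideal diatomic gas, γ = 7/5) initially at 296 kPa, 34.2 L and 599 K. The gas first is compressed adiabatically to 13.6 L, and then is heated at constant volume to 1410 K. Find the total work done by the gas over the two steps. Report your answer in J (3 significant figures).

Step 1 (adiabatic): W = (P₁V₁ − P₂V₂)/(γ−1) = (10123 − 14639)/0.4 = -11290 J.
Step 2 (isochoric): W = 0 (constant volume).
W_total = -11290 + 0 = -11290 J.

W_total ≈ -11300 J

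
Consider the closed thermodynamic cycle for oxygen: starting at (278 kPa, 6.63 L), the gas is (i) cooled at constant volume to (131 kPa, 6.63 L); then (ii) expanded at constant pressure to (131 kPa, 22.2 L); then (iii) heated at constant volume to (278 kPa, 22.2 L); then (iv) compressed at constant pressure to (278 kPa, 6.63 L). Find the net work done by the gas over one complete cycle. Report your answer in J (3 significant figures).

Constant-volume legs do no work.
W(ii) = (131)(22.2 − 6.63) = 2040 J; W(iv) = (278)(6.63 − 22.2) = -4328 J.
W_net = 2040 − 4328 = -2289 J (the counter-clockwise enclosed area).

W_net ≈ -2290 J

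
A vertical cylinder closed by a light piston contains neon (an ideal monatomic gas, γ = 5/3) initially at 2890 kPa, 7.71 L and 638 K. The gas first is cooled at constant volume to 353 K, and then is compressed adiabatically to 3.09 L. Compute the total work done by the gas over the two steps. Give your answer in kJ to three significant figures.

Step 1 (isochoric): W = 0 (constant volume).
After step 1: P = 1599 kPa (V unchanged).
Step 2 (adiabatic): W = (P₁V₁ − P₂V₂)/(γ−1) = (12328 − 22680)/0.667 = -15527 J.
W_total = 0 − 15527 = -15527 J.

W_total ≈ -15.5 kJ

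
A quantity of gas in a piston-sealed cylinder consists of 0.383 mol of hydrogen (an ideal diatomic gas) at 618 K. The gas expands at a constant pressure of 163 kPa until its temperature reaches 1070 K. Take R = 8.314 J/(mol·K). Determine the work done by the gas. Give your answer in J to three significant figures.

Isobaric: W = P ΔV = nR ΔT.
W = (0.383)(8.314)(1070 − 618) = 1439 J.

W ≈ 1440 J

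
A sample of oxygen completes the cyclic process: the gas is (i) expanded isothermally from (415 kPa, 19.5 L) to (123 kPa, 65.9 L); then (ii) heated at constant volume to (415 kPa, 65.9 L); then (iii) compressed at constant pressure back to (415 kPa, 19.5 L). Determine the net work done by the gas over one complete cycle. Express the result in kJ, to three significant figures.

Leg (i): W = PᵢVᵢ ln(V_f/Vᵢ) = (8092) ln(65.9/19.5) = 9854 J.
Leg (ii): W = 0.
Leg (iii): W = PΔV = (415)(19.5 − 65.9) = -19256 J.
W_net = 9854 − 19256 = -9402 J.

W_net ≈ -9.40 kJ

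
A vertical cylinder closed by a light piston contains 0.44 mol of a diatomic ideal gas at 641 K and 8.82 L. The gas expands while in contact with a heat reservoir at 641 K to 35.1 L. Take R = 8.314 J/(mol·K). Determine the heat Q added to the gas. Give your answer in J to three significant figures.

Isothermal ⇒ ΔU = 0, so Q = W = nRT ln(V₂/V₁).
Q = (0.44)(8.314)(641) ln(35.1/8.82) = 2345 × 1.381 = 3239 J.

Q ≈ 3240 J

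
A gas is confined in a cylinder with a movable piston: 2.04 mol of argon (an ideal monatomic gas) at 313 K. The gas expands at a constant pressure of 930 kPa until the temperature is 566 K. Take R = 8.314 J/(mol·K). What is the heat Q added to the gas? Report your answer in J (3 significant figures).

Isobaric: W = nRΔT = (2.04)(8.314)(253) = 4291 J.
ΔU = nCᵥΔT with Cᵥ = 3R/2: ΔU = (2.04)(12.47)(253) = 6437 J.
Q = ΔU + W = 6437 + 4291 = 10728 J.

Q ≈ 10700 J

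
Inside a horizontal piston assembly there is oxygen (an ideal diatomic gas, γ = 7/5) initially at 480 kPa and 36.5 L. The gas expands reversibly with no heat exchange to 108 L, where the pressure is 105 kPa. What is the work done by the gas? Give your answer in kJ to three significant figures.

W ≈ 15.5 kJ

Adiabatic: W = (P₁V₁ − P₂V₂)/(γ − 1) with γ = 7/5.
P₁V₁ = 17520 J, P₂V₂ = 11340 J.
W = (17520 − 11340) / 0.4 = 15450 J.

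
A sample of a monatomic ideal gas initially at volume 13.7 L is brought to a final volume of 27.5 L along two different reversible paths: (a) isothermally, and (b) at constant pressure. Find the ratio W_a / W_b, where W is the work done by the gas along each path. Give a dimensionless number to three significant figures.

Path (a) isothermal: W = P₁V₁ ln(V₂/V₁) → W_a/(P₁V₁) = 0.6968.
Path (b) isobaric: W = P₁(V₂ − V₁) → W_b/(P₁V₁) = 1.007.
W_a / W_b = 0.6968 / 1.007 = 0.6917.

W_a / W_b ≈ 0.692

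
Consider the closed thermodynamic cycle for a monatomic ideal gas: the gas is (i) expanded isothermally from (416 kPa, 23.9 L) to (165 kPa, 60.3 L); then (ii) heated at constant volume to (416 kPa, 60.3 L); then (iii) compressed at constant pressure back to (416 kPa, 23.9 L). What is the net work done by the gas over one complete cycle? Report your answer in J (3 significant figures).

W_net ≈ -5940 J

Leg (i): W = PᵢVᵢ ln(V_f/Vᵢ) = (9942) ln(60.3/23.9) = 9201 J.
Leg (ii): W = 0.
Leg (iii): W = PΔV = (416)(23.9 − 60.3) = -15142 J.
W_net = 9201 − 15142 = -5941 J.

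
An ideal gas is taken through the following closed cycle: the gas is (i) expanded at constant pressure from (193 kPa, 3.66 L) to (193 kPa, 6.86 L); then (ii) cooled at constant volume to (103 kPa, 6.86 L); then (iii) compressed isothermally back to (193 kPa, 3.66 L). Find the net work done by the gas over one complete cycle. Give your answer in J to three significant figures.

Leg (i): W = PΔV = (193)(6.86 − 3.66) = 617.6 J.
Leg (ii): W = 0.
Leg (iii): W = PᵢVᵢ ln(V_f/Vᵢ) = (706.6) ln(3.66/6.86) = -443.9 J.
W_net = 617.6 − 443.9 = 173.7 J.

W_net ≈ 174 J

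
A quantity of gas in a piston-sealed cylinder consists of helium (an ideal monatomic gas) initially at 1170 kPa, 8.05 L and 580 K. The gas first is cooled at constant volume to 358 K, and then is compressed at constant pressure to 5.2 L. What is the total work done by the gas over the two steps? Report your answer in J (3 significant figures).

Step 1 (isochoric): W = 0 (constant volume).
After step 1: P = 722.2 kPa (V unchanged).
Step 2 (isobaric): W = PΔV = (722.2 kPa)(5.2 − 8.05 L) = -2058 J.
W_total = 0 − 2058 = -2058 J.

W_total ≈ -2060 J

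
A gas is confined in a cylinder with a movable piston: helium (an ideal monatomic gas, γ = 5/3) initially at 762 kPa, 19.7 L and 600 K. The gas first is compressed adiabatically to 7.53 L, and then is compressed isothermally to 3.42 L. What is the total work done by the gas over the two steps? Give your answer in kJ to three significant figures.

Step 1 (adiabatic): W = (P₁V₁ − P₂V₂)/(γ−1) = (15011 − 28502)/0.667 = -20235 J.
After step 1: P = 3785 kPa, V = 7.53 L, T = 1139 K.
Step 2 (isothermal): W = P₁V₁ ln(V₂/V₁) = (28502) ln(3.42/7.53) = -22495 J.
W_total = -20235 − 22495 = -42730 J.

W_total ≈ -42.7 kJ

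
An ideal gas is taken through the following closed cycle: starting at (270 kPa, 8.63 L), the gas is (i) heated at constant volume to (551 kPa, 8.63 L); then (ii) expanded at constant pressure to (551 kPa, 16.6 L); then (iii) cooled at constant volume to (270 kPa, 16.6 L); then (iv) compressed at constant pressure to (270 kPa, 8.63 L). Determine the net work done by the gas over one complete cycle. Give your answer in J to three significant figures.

Constant-volume legs do no work.
W(ii) = (551)(16.6 − 8.63) = 4391 J; W(iv) = (270)(8.63 − 16.6) = -2152 J.
W_net = 4391 − 2152 = 2240 J (the clockwise enclosed area).

W_net ≈ 2240 J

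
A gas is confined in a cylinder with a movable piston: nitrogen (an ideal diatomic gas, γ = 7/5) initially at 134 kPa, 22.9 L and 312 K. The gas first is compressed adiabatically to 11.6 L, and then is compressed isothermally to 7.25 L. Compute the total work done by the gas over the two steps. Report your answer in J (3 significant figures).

Step 1 (adiabatic): W = (P₁V₁ − P₂V₂)/(γ−1) = (3069 − 4028)/0.4 = -2399 J.
After step 1: P = 347.2 kPa, V = 11.6 L, T = 409.5 K.
Step 2 (isothermal): W = P₁V₁ ln(V₂/V₁) = (4028) ln(7.25/11.6) = -1893 J.
W_total = -2399 − 1893 = -4292 J.

W_total ≈ -4290 J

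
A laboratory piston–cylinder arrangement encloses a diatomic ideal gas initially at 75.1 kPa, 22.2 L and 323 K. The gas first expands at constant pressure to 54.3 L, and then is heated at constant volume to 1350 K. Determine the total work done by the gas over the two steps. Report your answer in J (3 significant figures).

Step 1 (isobaric): W = PΔV = (75.1 kPa)(54.3 − 22.2 L) = 2411 J.
Step 2 (isochoric): W = 0 (constant volume).
W_total = 2411 + 0 = 2411 J.

W_total ≈ 2410 J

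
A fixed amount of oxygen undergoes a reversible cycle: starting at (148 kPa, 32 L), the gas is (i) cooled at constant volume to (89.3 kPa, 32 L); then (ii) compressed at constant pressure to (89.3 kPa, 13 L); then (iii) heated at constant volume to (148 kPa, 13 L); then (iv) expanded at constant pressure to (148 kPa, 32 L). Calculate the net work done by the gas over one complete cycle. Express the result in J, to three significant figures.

Constant-volume legs do no work.
W(ii) = (89.3)(13 − 32) = -1697 J; W(iv) = (148)(32 − 13) = 2812 J.
W_net = -1697 + 2812 = 1115 J (the clockwise enclosed area).

W_net ≈ 1120 J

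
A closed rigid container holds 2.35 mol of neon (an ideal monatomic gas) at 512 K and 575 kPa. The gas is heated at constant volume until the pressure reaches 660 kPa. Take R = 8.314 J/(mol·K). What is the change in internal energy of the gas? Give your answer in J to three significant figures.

ΔU ≈ 2220 J

Constant volume ⇒ W = 0, so Q = ΔU = nCᵥΔT with Cᵥ = 3R/2 = 12.47 J/(mol·K).
At constant V, T₂/T₁ = P₂/P₁ ⇒ ΔT = T₁(P₂/P₁ − 1) = 512·(660/575 − 1) = 75.69 K.
ΔU = (2.35)(12.47)(75.69) = 2218 J.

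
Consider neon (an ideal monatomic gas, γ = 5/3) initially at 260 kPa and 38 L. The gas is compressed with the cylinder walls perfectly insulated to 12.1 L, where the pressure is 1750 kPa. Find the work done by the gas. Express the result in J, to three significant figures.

Adiabatic: W = (P₁V₁ − P₂V₂)/(γ − 1) with γ = 5/3.
P₁V₁ = 9880 J, P₂V₂ = 21175 J.
W = (9880 − 21175) / 0.6667 = -16942 J.

W ≈ -16900 J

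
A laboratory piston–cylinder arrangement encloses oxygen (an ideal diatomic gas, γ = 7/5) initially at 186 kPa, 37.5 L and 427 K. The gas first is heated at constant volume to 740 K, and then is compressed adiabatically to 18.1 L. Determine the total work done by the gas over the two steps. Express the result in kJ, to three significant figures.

Step 1 (isochoric): W = 0 (constant volume).
After step 1: P = 322.3 kPa (V unchanged).
Step 2 (adiabatic): W = (P₁V₁ − P₂V₂)/(γ−1) = (12088 − 16177)/0.4 = -10222 J.
W_total = 0 − 10222 = -10222 J.

W_total ≈ -10.2 kJ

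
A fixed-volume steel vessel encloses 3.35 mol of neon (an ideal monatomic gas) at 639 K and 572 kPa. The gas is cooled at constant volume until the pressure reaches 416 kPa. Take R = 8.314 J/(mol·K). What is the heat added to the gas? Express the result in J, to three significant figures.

Constant volume ⇒ W = 0, so Q = ΔU = nCᵥΔT with Cᵥ = 3R/2 = 12.47 J/(mol·K).
At constant V, T₂/T₁ = P₂/P₁ ⇒ ΔT = T₁(P₂/P₁ − 1) = 639·(416/572 − 1) = -174.3 K.
ΔU = (3.35)(12.47)(-174.3) = -7281 J.

Q ≈ -7280 J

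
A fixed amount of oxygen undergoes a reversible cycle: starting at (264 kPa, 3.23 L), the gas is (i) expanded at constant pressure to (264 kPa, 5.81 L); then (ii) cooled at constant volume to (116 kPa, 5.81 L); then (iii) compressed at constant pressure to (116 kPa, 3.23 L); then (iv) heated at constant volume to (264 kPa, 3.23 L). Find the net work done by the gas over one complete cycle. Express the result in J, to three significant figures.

W_net ≈ 382 J

Constant-volume legs do no work.
W(i) = (264)(5.81 − 3.23) = 681.1 J; W(iii) = (116)(3.23 − 5.81) = -299.3 J.
W_net = 681.1 − 299.3 = 381.8 J (the clockwise enclosed area).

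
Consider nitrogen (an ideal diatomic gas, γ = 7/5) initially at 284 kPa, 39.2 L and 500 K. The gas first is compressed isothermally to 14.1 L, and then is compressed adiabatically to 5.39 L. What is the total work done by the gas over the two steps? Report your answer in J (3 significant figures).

W_total ≈ -24400 J

Step 1 (isothermal): W = P₁V₁ ln(V₂/V₁) = (11133) ln(14.1/39.2) = -11383 J.
After step 1: P = 789.6 kPa, V = 14.1 L, T = 500 K.
Step 2 (adiabatic): W = (P₁V₁ − P₂V₂)/(γ−1) = (11133 − 16355)/0.4 = -13056 J.
W_total = -11383 − 13056 = -24439 J.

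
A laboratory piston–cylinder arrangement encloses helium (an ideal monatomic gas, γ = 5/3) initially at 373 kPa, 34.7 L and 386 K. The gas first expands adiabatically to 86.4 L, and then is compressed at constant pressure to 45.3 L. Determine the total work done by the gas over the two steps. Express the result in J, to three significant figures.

W_total ≈ 5490 J

Step 1 (adiabatic): W = (P₁V₁ − P₂V₂)/(γ−1) = (12943 − 7046)/0.667 = 8846 J.
After step 1: P = 81.55 kPa, V = 86.4 L, T = 210.1 K.
Step 2 (isobaric): W = PΔV = (81.55 kPa)(45.3 − 86.4 L) = -3352 J.
W_total = 8846 − 3352 = 5495 J.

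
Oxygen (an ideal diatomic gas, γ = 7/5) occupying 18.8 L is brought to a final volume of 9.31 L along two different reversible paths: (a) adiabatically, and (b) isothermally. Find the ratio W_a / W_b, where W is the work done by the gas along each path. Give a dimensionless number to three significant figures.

Path (a) adiabatic: W = P₁V₁(1 − (V₁/V₂)^(γ−1))/(γ−1) → W_a/(P₁V₁) = -0.8115.
Path (b) isothermal: W = P₁V₁ ln(V₂/V₁) → W_b/(P₁V₁) = -0.7028.
W_a / W_b = -0.8115 / -0.7028 = 1.155.

W_a / W_b ≈ 1.15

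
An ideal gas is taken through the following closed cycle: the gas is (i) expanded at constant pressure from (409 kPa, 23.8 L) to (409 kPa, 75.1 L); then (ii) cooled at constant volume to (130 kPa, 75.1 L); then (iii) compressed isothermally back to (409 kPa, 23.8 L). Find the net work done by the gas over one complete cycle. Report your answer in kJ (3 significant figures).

Leg (i): W = PΔV = (409)(75.1 − 23.8) = 20982 J.
Leg (ii): W = 0.
Leg (iii): W = PᵢVᵢ ln(V_f/Vᵢ) = (9763) ln(23.8/75.1) = -11219 J.
W_net = 20982 − 11219 = 9763 J.

W_net ≈ 9.76 kJ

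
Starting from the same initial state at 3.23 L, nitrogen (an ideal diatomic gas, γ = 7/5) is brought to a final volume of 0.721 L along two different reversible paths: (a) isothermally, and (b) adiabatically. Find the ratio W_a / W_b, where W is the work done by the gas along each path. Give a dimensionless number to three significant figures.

Path (a) isothermal: W = P₁V₁ ln(V₂/V₁) → W_a/(P₁V₁) = -1.5.
Path (b) adiabatic: W = P₁V₁(1 − (V₁/V₂)^(γ−1))/(γ−1) → W_b/(P₁V₁) = -2.055.
W_a / W_b = -1.5 / -2.055 = 0.7299.

W_a / W_b ≈ 0.730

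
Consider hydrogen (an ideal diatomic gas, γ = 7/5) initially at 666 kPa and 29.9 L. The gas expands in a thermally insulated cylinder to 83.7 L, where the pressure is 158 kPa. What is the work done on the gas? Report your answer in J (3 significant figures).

Adiabatic: W = (P₁V₁ − P₂V₂)/(γ − 1) with γ = 7/5.
P₁V₁ = 19913 J, P₂V₂ = 13225 J.
W = (19913 − 13225) / 0.4 = 16722 J.
Work on gas = −W_by = -16722 J.

W ≈ -16700 J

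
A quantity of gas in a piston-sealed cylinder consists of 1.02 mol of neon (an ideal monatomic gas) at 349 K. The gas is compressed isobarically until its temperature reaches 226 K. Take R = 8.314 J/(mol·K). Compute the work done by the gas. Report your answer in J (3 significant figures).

W ≈ -1040 J

Isobaric: W = P ΔV = nR ΔT.
W = (1.02)(8.314)(226 − 349) = -1043 J.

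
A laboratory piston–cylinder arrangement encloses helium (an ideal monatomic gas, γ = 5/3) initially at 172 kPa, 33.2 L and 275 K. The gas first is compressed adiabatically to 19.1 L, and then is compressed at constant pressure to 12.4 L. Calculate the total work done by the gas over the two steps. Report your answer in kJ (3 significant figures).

Step 1 (adiabatic): W = (P₁V₁ − P₂V₂)/(γ−1) = (5710 − 8255)/0.667 = -3817 J.
After step 1: P = 432.2 kPa, V = 19.1 L, T = 397.6 K.
Step 2 (isobaric): W = PΔV = (432.2 kPa)(12.4 − 19.1 L) = -2896 J.
W_total = -3817 − 2896 = -6713 J.

W_total ≈ -6.71 kJ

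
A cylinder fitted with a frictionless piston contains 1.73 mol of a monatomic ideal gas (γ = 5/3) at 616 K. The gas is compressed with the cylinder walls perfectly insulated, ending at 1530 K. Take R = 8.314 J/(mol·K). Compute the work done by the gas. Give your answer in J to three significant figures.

Adiabatic ⇒ Q = 0, so W_by = −ΔU = nCᵥ(T₁ − T₂).
Cᵥ = 3R/2 = 12.47 J/(mol·K).
W = (1.73)(12.47)(616 − 1530) = -19719 J.

W ≈ -19700 J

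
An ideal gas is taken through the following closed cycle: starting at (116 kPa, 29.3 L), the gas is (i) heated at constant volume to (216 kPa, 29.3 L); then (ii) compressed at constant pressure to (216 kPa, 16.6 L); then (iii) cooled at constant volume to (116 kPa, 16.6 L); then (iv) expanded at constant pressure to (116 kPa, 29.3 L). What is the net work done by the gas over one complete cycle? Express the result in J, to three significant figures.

W_net ≈ -1270 J

Constant-volume legs do no work.
W(ii) = (216)(16.6 − 29.3) = -2743 J; W(iv) = (116)(29.3 − 16.6) = 1473 J.
W_net = -2743 + 1473 = -1270 J (the counter-clockwise enclosed area).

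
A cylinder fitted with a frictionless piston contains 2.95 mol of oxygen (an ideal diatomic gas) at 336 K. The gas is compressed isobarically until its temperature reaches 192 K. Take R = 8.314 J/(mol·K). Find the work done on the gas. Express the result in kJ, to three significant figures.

Isobaric: W = P ΔV = nR ΔT.
W = (2.95)(8.314)(192 − 336) = -3532 J.
Work on gas = −W_by = 3532 J.

W ≈ 3.53 kJ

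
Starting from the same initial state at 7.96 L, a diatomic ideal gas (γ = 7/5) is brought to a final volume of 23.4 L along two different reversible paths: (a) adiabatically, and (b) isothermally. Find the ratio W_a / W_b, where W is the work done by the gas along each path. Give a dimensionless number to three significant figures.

W_a / W_b ≈ 0.812

Path (a) adiabatic: W = P₁V₁(1 − (V₁/V₂)^(γ−1))/(γ−1) → W_a/(P₁V₁) = 0.8759.
Path (b) isothermal: W = P₁V₁ ln(V₂/V₁) → W_b/(P₁V₁) = 1.078.
W_a / W_b = 0.8759 / 1.078 = 0.8123.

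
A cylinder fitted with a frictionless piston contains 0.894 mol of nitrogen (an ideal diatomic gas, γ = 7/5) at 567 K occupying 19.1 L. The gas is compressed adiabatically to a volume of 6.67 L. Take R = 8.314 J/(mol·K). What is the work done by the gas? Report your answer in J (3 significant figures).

W ≈ -5510 J

Adiabatic: TV^(γ−1) = const with γ = 7/5.
T₂ = T₁ (V₁/V₂)^(γ−1) = 567 × (19.1/6.67)^0.4 = 567 × 1.523 = 863.7 K.
W_by = nCᵥ(T₁ − T₂) = (0.894)(20.79)(567 − 863.7) = -5513 J.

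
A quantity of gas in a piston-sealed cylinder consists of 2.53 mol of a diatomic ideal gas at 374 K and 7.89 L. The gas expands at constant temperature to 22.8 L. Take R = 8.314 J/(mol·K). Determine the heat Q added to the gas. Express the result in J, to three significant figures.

Q ≈ 8350 J

Isothermal ⇒ ΔU = 0, so Q = W = nRT ln(V₂/V₁).
Q = (2.53)(8.314)(374) ln(22.8/7.89) = 7867 × 1.061 = 8348 J.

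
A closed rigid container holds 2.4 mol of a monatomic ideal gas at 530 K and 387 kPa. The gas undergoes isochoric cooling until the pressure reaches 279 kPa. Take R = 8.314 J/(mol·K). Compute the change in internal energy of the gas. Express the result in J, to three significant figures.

Constant volume ⇒ W = 0, so Q = ΔU = nCᵥΔT with Cᵥ = 3R/2 = 12.47 J/(mol·K).
At constant V, T₂/T₁ = P₂/P₁ ⇒ ΔT = T₁(P₂/P₁ − 1) = 530·(279/387 − 1) = -147.9 K.
ΔU = (2.4)(12.47)(-147.9) = -4427 J.

ΔU ≈ -4430 J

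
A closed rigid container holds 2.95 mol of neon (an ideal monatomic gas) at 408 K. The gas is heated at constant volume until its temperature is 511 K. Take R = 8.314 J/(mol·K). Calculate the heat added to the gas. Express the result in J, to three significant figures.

Constant volume ⇒ W = 0, so Q = ΔU = nCᵥΔT with Cᵥ = 3R/2 = 12.47 J/(mol·K).
ΔU = (2.95)(12.47)(511 − 408) = 3789 J.

Q ≈ 3790 J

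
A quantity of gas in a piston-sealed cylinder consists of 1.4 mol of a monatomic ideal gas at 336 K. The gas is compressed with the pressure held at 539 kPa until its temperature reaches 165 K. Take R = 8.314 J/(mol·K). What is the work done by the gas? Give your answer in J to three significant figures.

W ≈ -1990 J

Isobaric: W = P ΔV = nR ΔT.
W = (1.4)(8.314)(165 − 336) = -1990 J.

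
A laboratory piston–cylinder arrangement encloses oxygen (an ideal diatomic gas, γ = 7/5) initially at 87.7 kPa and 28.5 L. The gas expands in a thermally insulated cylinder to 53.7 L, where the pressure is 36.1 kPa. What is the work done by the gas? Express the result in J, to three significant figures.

W ≈ 1400 J

Adiabatic: W = (P₁V₁ − P₂V₂)/(γ − 1) with γ = 7/5.
P₁V₁ = 2499 J, P₂V₂ = 1939 J.
W = (2499 − 1939) / 0.4 = 1402 J.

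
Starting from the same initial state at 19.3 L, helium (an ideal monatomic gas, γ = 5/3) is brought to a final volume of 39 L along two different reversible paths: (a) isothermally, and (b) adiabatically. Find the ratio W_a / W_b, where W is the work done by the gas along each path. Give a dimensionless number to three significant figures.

Path (a) isothermal: W = P₁V₁ ln(V₂/V₁) → W_a/(P₁V₁) = 0.7035.
Path (b) adiabatic: W = P₁V₁(1 − (V₁/V₂)^(γ−1))/(γ−1) → W_b/(P₁V₁) = 0.5615.
W_a / W_b = 0.7035 / 0.5615 = 1.253.

W_a / W_b ≈ 1.25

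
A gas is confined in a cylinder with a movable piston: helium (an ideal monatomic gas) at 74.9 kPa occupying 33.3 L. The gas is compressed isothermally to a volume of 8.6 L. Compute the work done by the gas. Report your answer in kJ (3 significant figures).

W ≈ -3.38 kJ

Isothermal: W = nRT ln(V₂/V₁) = P₁V₁ ln(V₂/V₁).
P₁V₁ = (74.9 kPa)(33.3 L) = 2494 J.
W = 2494 × ln(8.6/33.3) = 2494 × -1.354
W_by_gas = -3377 J.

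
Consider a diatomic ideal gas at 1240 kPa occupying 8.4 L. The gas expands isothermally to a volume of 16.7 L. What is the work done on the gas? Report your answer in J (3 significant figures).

Isothermal: W = nRT ln(V₂/V₁) = P₁V₁ ln(V₂/V₁).
P₁V₁ = (1240 kPa)(8.4 L) = 10416 J.
W = 10416 × ln(16.7/8.4) = 10416 × 0.6872
W_by_gas = 7158 J; work on gas = −W_by = -7158 J.

W ≈ -7160 J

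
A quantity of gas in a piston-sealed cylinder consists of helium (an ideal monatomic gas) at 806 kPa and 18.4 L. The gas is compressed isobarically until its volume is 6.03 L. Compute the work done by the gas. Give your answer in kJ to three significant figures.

W ≈ -9.97 kJ

Isobaric: W = P ΔV.
W = (806 kPa)(6.03 − 18.4 L) = (806)(-12.37) = -9970 J.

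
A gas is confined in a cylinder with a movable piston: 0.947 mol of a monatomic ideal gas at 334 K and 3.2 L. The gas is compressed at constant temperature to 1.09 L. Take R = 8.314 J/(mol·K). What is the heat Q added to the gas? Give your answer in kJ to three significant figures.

Q ≈ -2.83 kJ

Isothermal ⇒ ΔU = 0, so Q = W = nRT ln(V₂/V₁).
Q = (0.947)(8.314)(334) ln(1.09/3.2) = 2630 × -1.077 = -2832 J.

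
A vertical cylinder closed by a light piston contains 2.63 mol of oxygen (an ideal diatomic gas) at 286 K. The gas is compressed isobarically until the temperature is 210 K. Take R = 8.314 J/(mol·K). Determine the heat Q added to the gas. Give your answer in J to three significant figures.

Q ≈ -5820 J

Isobaric: W = nRΔT = (2.63)(8.314)(-76) = -1662 J.
ΔU = nCᵥΔT with Cᵥ = 5R/2: ΔU = (2.63)(20.79)(-76) = -4155 J.
Q = ΔU + W = -4155 − 1662 = -5816 J.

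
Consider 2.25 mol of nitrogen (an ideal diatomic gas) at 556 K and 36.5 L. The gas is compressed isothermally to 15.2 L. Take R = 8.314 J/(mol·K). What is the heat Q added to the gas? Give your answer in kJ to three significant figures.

Q ≈ -9.11 kJ

Isothermal ⇒ ΔU = 0, so Q = W = nRT ln(V₂/V₁).
Q = (2.25)(8.314)(556) ln(15.2/36.5) = 10401 × -0.876 = -9111 J.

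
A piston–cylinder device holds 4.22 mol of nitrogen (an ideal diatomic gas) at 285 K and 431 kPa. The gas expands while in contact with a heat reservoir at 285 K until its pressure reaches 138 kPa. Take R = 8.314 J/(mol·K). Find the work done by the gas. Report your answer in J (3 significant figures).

Isothermal process: W = nRT ln(V₂/V₁) = nRT ln(P₁/P₂).
W = (4.22)(8.314)(285) × ln(431/138)
  = 9999 × ln(3.123) = 9999 × 1.139
W_by_gas = 11388 J.

W ≈ 11400 J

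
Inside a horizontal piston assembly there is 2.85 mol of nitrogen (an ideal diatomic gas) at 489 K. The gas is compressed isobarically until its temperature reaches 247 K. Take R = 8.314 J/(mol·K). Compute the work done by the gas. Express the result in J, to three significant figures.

W ≈ -5730 J

Isobaric: W = P ΔV = nR ΔT.
W = (2.85)(8.314)(247 − 489) = -5734 J.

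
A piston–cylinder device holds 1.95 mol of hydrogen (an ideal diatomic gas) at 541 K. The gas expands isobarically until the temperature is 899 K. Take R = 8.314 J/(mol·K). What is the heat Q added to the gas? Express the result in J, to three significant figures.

Q ≈ 20300 J

Isobaric: W = nRΔT = (1.95)(8.314)(358) = 5804 J.
ΔU = nCᵥΔT with Cᵥ = 5R/2: ΔU = (1.95)(20.79)(358) = 14510 J.
Q = ΔU + W = 14510 + 5804 = 20314 J.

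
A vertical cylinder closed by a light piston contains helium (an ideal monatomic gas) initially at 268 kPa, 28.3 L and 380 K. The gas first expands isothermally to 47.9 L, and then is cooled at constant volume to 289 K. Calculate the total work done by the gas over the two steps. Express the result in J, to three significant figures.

W_total ≈ 3990 J

Step 1 (isothermal): W = P₁V₁ ln(V₂/V₁) = (7584) ln(47.9/28.3) = 3991 J.
Step 2 (isochoric): W = 0 (constant volume).
W_total = 3991 + 0 = 3991 J.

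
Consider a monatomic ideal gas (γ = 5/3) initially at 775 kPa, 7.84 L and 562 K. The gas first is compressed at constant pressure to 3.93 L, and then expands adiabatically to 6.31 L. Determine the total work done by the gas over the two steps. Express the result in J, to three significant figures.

W_total ≈ -1790 J

Step 1 (isobaric): W = PΔV = (775 kPa)(3.93 − 7.84 L) = -3030 J.
After step 1: P = 775 kPa, V = 3.93 L, T = 281.7 K.
Step 2 (adiabatic): W = (P₁V₁ − P₂V₂)/(γ−1) = (3046 − 2221)/0.667 = 1237 J.
W_total = -3030 + 1237 = -1794 J.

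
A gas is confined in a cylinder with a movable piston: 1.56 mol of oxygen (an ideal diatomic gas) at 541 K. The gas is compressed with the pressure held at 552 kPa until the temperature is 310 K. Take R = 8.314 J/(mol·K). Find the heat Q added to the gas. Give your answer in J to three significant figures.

Isobaric: W = nRΔT = (1.56)(8.314)(-231) = -2996 J.
ΔU = nCᵥΔT with Cᵥ = 5R/2: ΔU = (1.56)(20.79)(-231) = -7490 J.
Q = ΔU + W = -7490 − 2996 = -10486 J.

Q ≈ -10500 J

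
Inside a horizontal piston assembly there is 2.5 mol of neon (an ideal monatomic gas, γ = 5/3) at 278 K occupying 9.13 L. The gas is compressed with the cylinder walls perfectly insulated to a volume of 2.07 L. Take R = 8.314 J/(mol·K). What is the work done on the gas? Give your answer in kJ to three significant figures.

W ≈ 14.6 kJ

Adiabatic: TV^(γ−1) = const with γ = 5/3.
T₂ = T₁ (V₁/V₂)^(γ−1) = 278 × (9.13/2.07)^0.667 = 278 × 2.689 = 747.7 K.
W_by = nCᵥ(T₁ − T₂) = (2.5)(12.47)(278 − 747.7) = -14643 J.
Work on gas = −W_by = 14643 J.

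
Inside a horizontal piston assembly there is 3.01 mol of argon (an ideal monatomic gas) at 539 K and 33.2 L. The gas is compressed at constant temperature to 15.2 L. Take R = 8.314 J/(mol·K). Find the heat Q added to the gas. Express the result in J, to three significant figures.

Isothermal ⇒ ΔU = 0, so Q = W = nRT ln(V₂/V₁).
Q = (3.01)(8.314)(539) ln(15.2/33.2) = 13489 × -0.7813 = -10538 J.

Q ≈ -10500 J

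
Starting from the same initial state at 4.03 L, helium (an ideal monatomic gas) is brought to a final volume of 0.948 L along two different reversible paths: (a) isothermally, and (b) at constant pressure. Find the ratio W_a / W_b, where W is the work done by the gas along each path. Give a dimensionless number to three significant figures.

W_a / W_b ≈ 1.89

Path (a) isothermal: W = P₁V₁ ln(V₂/V₁) → W_a/(P₁V₁) = -1.447.
Path (b) isobaric: W = P₁(V₂ − V₁) → W_b/(P₁V₁) = -0.7648.
W_a / W_b = -1.447 / -0.7648 = 1.892.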